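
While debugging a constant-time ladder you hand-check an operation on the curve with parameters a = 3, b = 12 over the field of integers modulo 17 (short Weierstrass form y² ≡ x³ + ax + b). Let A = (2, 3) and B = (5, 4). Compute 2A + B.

First 2A:
Repeated addition: build up to 2A.
2A: tangent at (2, 3): λ = (3·2² + 3)/(2·3) ≡ 15/6. 6⁻¹ ≡ 3 (mod 17) since 6·3 = 18 ≡ 1, so λ ≡ 15·3 ≡ 11.
  x = λ² - 2 - 2 = 121 - 4 ≡ 15; y = λ·(2 - 15) - 3 ≡ 7. → (15, 7)
2A = (15, 7).
Finally 2A + B:
(15, 7) + (5, 4). λ = (4 - 7)/(5 - 15) ≡ 14/7 mod 17. 7⁻¹ ≡ 5 (mod 17) since 7·5 = 35 ≡ 1, so λ ≡ 2.
  x = λ² - 15 - 5 = 4 - 20 ≡ 1; y = λ·(15 - 1) - 7 ≡ 4. → (1, 4)

(1, 4)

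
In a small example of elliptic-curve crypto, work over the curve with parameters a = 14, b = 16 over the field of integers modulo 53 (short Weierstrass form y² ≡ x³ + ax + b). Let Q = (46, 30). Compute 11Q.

Repeated addition: build up to 11Q.
2Q: tangent at (46, 30): λ = (3·46² + 14)/(2·30) ≡ 2/7. 7⁻¹ ≡ 38 (mod 53), so λ ≡ 2·38 ≡ 23.
  x = λ² - 46 - 46 = 529 - 92 ≡ 13; y = λ·(46 - 13) - 30 ≡ 40. → (13, 40)
3Q: (13, 40) + (46, 30). λ = (30 - 40)/(46 - 13) ≡ 43/33 mod 53. 33⁻¹ ≡ 45 (mod 53), so λ ≡ 27.
  x = λ² - 13 - 46 = 729 - 59 ≡ 34; y = λ·(13 - 34) - 40 ≡ 29. → (34, 29)
4Q: (34, 29) + (46, 30). λ = (30 - 29)/(46 - 34) ≡ 1/12 mod 53. 12⁻¹ ≡ 31 (mod 53) since 12·31 = 372 ≡ 1, so λ ≡ 31.
  x = λ² - 34 - 46 = 961 - 80 ≡ 33; y = λ·(34 - 33) - 29 ≡ 2. → (33, 2)
5Q: (33, 2) + (46, 30). λ = (30 - 2)/(46 - 33) ≡ 28/13 mod 53. 13⁻¹ ≡ 49 (mod 53) since 13·49 = 637 ≡ 1, so λ ≡ 47.
  x = λ² - 33 - 46 = 2209 - 79 ≡ 10; y = λ·(33 - 10) - 2 ≡ 19. → (10, 19)
6Q: (10, 19) + (46, 30). λ = (30 - 19)/(46 - 10) ≡ 11/36 mod 53. 36⁻¹ ≡ 28 (mod 53) since 36·28 = 1008 ≡ 1, so λ ≡ 43.
  x = λ² - 10 - 46 = 1849 - 56 ≡ 44; y = λ·(10 - 44) - 19 ≡ 3. → (44, 3)
7Q: (44, 3) + (46, 30). λ = (30 - 3)/(46 - 44) ≡ 27/2 mod 53. 2⁻¹ ≡ 27 (mod 53), so λ ≡ 40.
  x = λ² - 44 - 46 = 1600 - 90 ≡ 26; y = λ·(44 - 26) - 3 ≡ 28. → (26, 28)
8Q: (26, 28) + (46, 30). λ = (30 - 28)/(46 - 26) ≡ 2/20 mod 53. 20⁻¹ ≡ 8 (mod 53), so λ ≡ 16.
  x = λ² - 26 - 46 = 256 - 72 ≡ 25; y = λ·(26 - 25) - 28 ≡ 41. → (25, 41)
9Q: (25, 41) + (46, 30). λ = (30 - 41)/(46 - 25) ≡ 42/21 mod 53. 21⁻¹ ≡ 48 (mod 53), so λ ≡ 2.
  x = λ² - 25 - 46 = 4 - 71 ≡ 39; y = λ·(25 - 39) - 41 ≡ 37. → (39, 37)
10Q: (39, 37) + (46, 30). λ = (30 - 37)/(46 - 39) ≡ 46/7 mod 53. 7⁻¹ ≡ 38 (mod 53) since 7·38 = 266 ≡ 1, so λ ≡ 52.
  x = λ² - 39 - 46 = 2704 - 85 ≡ 22; y = λ·(39 - 22) - 37 ≡ 52. → (22, 52)
11Q: (22, 52) + (46, 30). λ = (30 - 52)/(46 - 22) ≡ 31/24 mod 53. 24⁻¹ ≡ 42 (mod 53), so λ ≡ 30.
  x = λ² - 22 - 46 = 900 - 68 ≡ 37; y = λ·(22 - 37) - 52 ≡ 28. → (37, 28)

(37, 28)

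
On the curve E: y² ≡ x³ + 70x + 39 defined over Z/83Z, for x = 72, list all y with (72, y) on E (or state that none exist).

x³ + 70x + 39 = 378327 ≡ 13 (mod 83).
13 is a non-residue mod 83; no y exists.

none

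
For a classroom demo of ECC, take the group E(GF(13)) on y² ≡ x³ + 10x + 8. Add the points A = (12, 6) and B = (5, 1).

(12, 6) + (5, 1). λ = (1 - 6)/(5 - 12) ≡ 8/6 mod 13. 6⁻¹ ≡ 11 (mod 13) since 6·11 = 66 ≡ 1, so λ ≡ 10.
  x = λ² - 12 - 5 = 100 - 17 ≡ 5; y = λ·(12 - 5) - 6 ≡ 12. → (5, 12)

(5, 12)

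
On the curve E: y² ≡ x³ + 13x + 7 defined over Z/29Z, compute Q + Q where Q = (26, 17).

tangent at (26, 17): λ = (3·26² + 13)/(2·17) ≡ 11/5. 5⁻¹ ≡ 6 (mod 29) since 5·6 = 30 ≡ 1, so λ ≡ 11·6 ≡ 8.
  x = λ² - 26 - 26 = 64 - 52 ≡ 12; y = λ·(26 - 12) - 17 ≡ 8. → (12, 8)

(12, 8)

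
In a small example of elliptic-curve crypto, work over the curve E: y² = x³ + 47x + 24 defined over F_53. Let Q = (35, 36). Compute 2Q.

(11, 21)

tangent at (35, 36): λ = (3·35² + 47)/(2·36) ≡ 12/19. 19⁻¹ ≡ 14 (mod 53), so λ ≡ 12·14 ≡ 9.
  x = λ² - 35 - 35 = 81 - 70 ≡ 11; y = λ·(35 - 11) - 36 ≡ 21. → (11, 21)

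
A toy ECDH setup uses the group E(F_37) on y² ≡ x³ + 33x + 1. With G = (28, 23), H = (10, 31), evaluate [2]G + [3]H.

(2, 1)

First 2G:
Repeated addition: build up to 2G.
2G: tangent at (28, 23): λ = (3·28² + 33)/(2·23) ≡ 17/9. 9⁻¹ ≡ 33 (mod 37), so λ ≡ 17·33 ≡ 6.
  x = λ² - 28 - 28 = 36 - 56 ≡ 17; y = λ·(28 - 17) - 23 ≡ 6. → (17, 6)
2G = (17, 6).
Next 3H:
Repeated addition: build up to 3H.
2H: tangent at (10, 31): λ = (3·10² + 33)/(2·31) ≡ 0/25. 25⁻¹ ≡ 3 (mod 37), so λ ≡ 0·3 ≡ 0.
  x = λ² - 10 - 10 = 0 - 20 ≡ 17; y = λ·(10 - 17) - 31 ≡ 6. → (17, 6)
3H: (17, 6) + (10, 31). λ = (31 - 6)/(10 - 17) ≡ 25/30 mod 37. 30⁻¹ ≡ 21 (mod 37), so λ ≡ 7.
  x = λ² - 17 - 10 = 49 - 27 ≡ 22; y = λ·(17 - 22) - 6 ≡ 33. → (22, 33)
3H = (22, 33).
Finally 2G + 3H:
(17, 6) + (22, 33). λ = (33 - 6)/(22 - 17) ≡ 27/5 mod 37. 5⁻¹ ≡ 15 (mod 37), so λ ≡ 35.
  x = λ² - 17 - 22 = 1225 - 39 ≡ 2; y = λ·(17 - 2) - 6 ≡ 1. → (2, 1)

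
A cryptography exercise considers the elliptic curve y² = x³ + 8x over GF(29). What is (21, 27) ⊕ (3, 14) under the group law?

(21, 27) + (3, 14). λ = (14 - 27)/(3 - 21) ≡ 16/11 mod 29. 11⁻¹ ≡ 8 (mod 29) since 11·8 = 88 ≡ 1, so λ ≡ 12.
  x = λ² - 21 - 3 = 144 - 24 ≡ 4; y = λ·(21 - 4) - 27 ≡ 3. → (4, 3)

(4, 3)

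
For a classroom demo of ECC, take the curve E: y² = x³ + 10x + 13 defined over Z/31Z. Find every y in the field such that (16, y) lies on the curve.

none

x³ + 10x + 13 = 4269 ≡ 22 (mod 31).
22 is a non-residue mod 31; no y exists.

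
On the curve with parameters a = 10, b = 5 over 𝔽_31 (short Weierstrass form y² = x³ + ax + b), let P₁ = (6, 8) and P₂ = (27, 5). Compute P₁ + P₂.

(17, 29)

(6, 8) + (27, 5). λ = (5 - 8)/(27 - 6) ≡ 28/21 mod 31. 21⁻¹ ≡ 3 (mod 31) since 21·3 = 63 ≡ 1, so λ ≡ 22.
  x = λ² - 6 - 27 = 484 - 33 ≡ 17; y = λ·(6 - 17) - 8 ≡ 29. → (17, 29)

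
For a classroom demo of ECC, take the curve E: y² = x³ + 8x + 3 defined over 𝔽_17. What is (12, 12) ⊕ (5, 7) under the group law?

(12, 12) + (5, 7). λ = (7 - 12)/(5 - 12) ≡ 12/10 mod 17. 10⁻¹ ≡ 12 (mod 17) since 10·12 = 120 ≡ 1, so λ ≡ 8.
  x = λ² - 12 - 5 = 64 - 17 ≡ 13; y = λ·(12 - 13) - 12 ≡ 14. → (13, 14)

(13, 14)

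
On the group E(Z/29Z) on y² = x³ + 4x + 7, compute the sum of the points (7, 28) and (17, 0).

(14, 9)

(7, 28) + (17, 0). λ = (0 - 28)/(17 - 7) ≡ 1/10 mod 29. 10⁻¹ ≡ 3 (mod 29), so λ ≡ 3.
  x = λ² - 7 - 17 = 9 - 24 ≡ 14; y = λ·(7 - 14) - 28 ≡ 9. → (14, 9)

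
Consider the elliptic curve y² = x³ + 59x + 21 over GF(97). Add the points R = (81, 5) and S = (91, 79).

(81, 5) + (91, 79). λ = (79 - 5)/(91 - 81) ≡ 74/10 mod 97. 10⁻¹ ≡ 68 (mod 97), so λ ≡ 85.
  x = λ² - 81 - 91 = 7225 - 172 ≡ 69; y = λ·(81 - 69) - 5 ≡ 45. → (69, 45)

(69, 45)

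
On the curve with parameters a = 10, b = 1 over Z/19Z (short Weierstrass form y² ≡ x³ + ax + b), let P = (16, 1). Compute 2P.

(11, 6)

tangent at (16, 1): λ = (3·16² + 10)/(2·1) ≡ 18/2. 2⁻¹ ≡ 10 (mod 19) since 2·10 = 20 ≡ 1, so λ ≡ 18·10 ≡ 9.
  x = λ² - 16 - 16 = 81 - 32 ≡ 11; y = λ·(16 - 11) - 1 ≡ 6. → (11, 6)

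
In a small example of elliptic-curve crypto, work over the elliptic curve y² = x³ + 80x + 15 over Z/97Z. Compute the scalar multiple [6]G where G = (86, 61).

Repeated addition: build up to 6G.
2G: tangent at (86, 61): λ = (3·86² + 80)/(2·61) ≡ 55/25. 25⁻¹ ≡ 66 (mod 97), so λ ≡ 55·66 ≡ 41.
  x = λ² - 86 - 86 = 1681 - 172 ≡ 54; y = λ·(86 - 54) - 61 ≡ 87. → (54, 87)
3G: (54, 87) + (86, 61). λ = (61 - 87)/(86 - 54) ≡ 71/32 mod 97. 32⁻¹ ≡ 94 (mod 97), so λ ≡ 78.
  x = λ² - 54 - 86 = 6084 - 140 ≡ 27; y = λ·(54 - 27) - 87 ≡ 79. → (27, 79)
4G: (27, 79) + (86, 61). λ = (61 - 79)/(86 - 27) ≡ 79/59 mod 97. 59⁻¹ ≡ 74 (mod 97) since 59·74 = 4366 ≡ 1, so λ ≡ 26.
  x = λ² - 27 - 86 = 676 - 113 ≡ 78; y = λ·(27 - 78) - 79 ≡ 50. → (78, 50)
5G: (78, 50) + (86, 61). λ = (61 - 50)/(86 - 78) ≡ 11/8 mod 97. 8⁻¹ ≡ 85 (mod 97), so λ ≡ 62.
  x = λ² - 78 - 86 = 3844 - 164 ≡ 91; y = λ·(78 - 91) - 50 ≡ 17. → (91, 17)
6G: (91, 17) + (86, 61). λ = (61 - 17)/(86 - 91) ≡ 44/92 mod 97. 92⁻¹ ≡ 58 (mod 97) since 92·58 = 5336 ≡ 1, so λ ≡ 30.
  x = λ² - 91 - 86 = 900 - 177 ≡ 44; y = λ·(91 - 44) - 17 ≡ 35. → (44, 35)

(44, 35)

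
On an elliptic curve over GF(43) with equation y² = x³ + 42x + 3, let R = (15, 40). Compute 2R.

tangent at (15, 40): λ = (3·15² + 42)/(2·40) ≡ 29/37. 37⁻¹ ≡ 7 (mod 43), so λ ≡ 29·7 ≡ 31.
  x = λ² - 15 - 15 = 961 - 30 ≡ 28; y = λ·(15 - 28) - 40 ≡ 30. → (28, 30)

(28, 30)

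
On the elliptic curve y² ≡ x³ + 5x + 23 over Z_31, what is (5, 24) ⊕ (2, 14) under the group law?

(5, 24) + (2, 14). λ = (14 - 24)/(2 - 5) ≡ 21/28 mod 31. 28⁻¹ ≡ 10 (mod 31), so λ ≡ 24.
  x = λ² - 5 - 2 = 576 - 7 ≡ 11; y = λ·(5 - 11) - 24 ≡ 18. → (11, 18)

(11, 18)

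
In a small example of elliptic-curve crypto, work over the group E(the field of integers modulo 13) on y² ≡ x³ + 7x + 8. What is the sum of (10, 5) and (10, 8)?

The two points share x = 10 and their y-coordinates satisfy 5 + 8 ≡ 0 (mod 13), so they are inverses. Their sum is O.

O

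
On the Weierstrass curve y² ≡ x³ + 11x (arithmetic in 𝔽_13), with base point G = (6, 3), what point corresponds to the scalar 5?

(6, 10)

Double-and-add on 5 = (101)₂. Start with G = (6, 3) for the leading 1-bit.
double: tangent at (6, 3): λ = (3·6² + 11)/(2·3) ≡ 2/6. 6⁻¹ ≡ 11 (mod 13) since 6·11 = 66 ≡ 1, so λ ≡ 2·11 ≡ 9.
  x = λ² - 6 - 6 = 81 - 12 ≡ 4; y = λ·(6 - 4) - 3 ≡ 2. → (4, 2)
double: tangent at (4, 2): λ = (3·4² + 11)/(2·2) ≡ 7/4. 4⁻¹ ≡ 10 (mod 13) since 4·10 = 40 ≡ 1, so λ ≡ 7·10 ≡ 5.
  x = λ² - 4 - 4 = 25 - 8 ≡ 4; y = λ·(4 - 4) - 2 ≡ 11. → (4, 11)
add G: (4, 11) + (6, 3). λ = (3 - 11)/(6 - 4) ≡ 5/2 mod 13. 2⁻¹ ≡ 7 (mod 13) since 2·7 = 14 ≡ 1, so λ ≡ 9.
  x = λ² - 4 - 6 = 81 - 10 ≡ 6; y = λ·(4 - 6) - 11 ≡ 10. → (6, 10)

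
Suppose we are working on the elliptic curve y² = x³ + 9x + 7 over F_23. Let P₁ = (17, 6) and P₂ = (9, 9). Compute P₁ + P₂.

(9, 14)

(17, 6) + (9, 9). λ = (9 - 6)/(9 - 17) ≡ 3/15 mod 23. 15⁻¹ ≡ 20 (mod 23), so λ ≡ 14.
  x = λ² - 17 - 9 = 196 - 26 ≡ 9; y = λ·(17 - 9) - 6 ≡ 14. → (9, 14)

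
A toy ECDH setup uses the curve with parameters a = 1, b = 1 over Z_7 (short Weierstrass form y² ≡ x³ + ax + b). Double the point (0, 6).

tangent at (0, 6): λ = (3·0² + 1)/(2·6) ≡ 1/5. 5⁻¹ ≡ 3 (mod 7), so λ ≡ 1·3 ≡ 3.
  x = λ² - 0 - 0 = 9 - 0 ≡ 2; y = λ·(0 - 2) - 6 ≡ 2. → (2, 2)

(2, 2)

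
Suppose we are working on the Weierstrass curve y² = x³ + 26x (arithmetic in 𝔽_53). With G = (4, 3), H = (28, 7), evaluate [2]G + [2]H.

First 2G:
Repeated addition: build up to 2G.
2G: tangent at (4, 3): λ = (3·4² + 26)/(2·3) ≡ 21/6. 6⁻¹ ≡ 9 (mod 53), so λ ≡ 21·9 ≡ 30.
  x = λ² - 4 - 4 = 900 - 8 ≡ 44; y = λ·(4 - 44) - 3 ≡ 16. → (44, 16)
2G = (44, 16).
Next 2H:
Repeated addition: build up to 2H.
2H: tangent at (28, 7): λ = (3·28² + 26)/(2·7) ≡ 46/14. 14⁻¹ ≡ 19 (mod 53) since 14·19 = 266 ≡ 1, so λ ≡ 46·19 ≡ 26.
  x = λ² - 28 - 28 = 676 - 56 ≡ 37; y = λ·(28 - 37) - 7 ≡ 24. → (37, 24)
2H = (37, 24).
Finally 2G + 2H:
(44, 16) + (37, 24). λ = (24 - 16)/(37 - 44) ≡ 8/46 mod 53. 46⁻¹ ≡ 15 (mod 53) since 46·15 = 690 ≡ 1, so λ ≡ 14.
  x = λ² - 44 - 37 = 196 - 81 ≡ 9; y = λ·(44 - 9) - 16 ≡ 50. → (9, 50)

(9, 50)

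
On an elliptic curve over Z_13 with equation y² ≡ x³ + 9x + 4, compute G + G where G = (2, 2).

(0, 2)

tangent at (2, 2): λ = (3·2² + 9)/(2·2) ≡ 8/4. 4⁻¹ ≡ 10 (mod 13), so λ ≡ 8·10 ≡ 2.
  x = λ² - 2 - 2 = 4 - 4 ≡ 0; y = λ·(2 - 0) - 2 ≡ 2. → (0, 2)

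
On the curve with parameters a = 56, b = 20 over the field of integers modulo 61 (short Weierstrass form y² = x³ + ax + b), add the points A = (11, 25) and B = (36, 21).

(11, 25) + (36, 21). λ = (21 - 25)/(36 - 11) ≡ 57/25 mod 61. 25⁻¹ ≡ 22 (mod 61) since 25·22 = 550 ≡ 1, so λ ≡ 34.
  x = λ² - 11 - 36 = 1156 - 47 ≡ 11; y = λ·(11 - 11) - 25 ≡ 36. → (11, 36)

(11, 36)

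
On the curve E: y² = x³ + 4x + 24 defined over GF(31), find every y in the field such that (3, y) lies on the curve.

1, 30

x³ + 4x + 24 = 63 ≡ 1 (mod 31).
Square roots of 1 mod 31: 1 and 30 (since 1² = 1 ≡ 1).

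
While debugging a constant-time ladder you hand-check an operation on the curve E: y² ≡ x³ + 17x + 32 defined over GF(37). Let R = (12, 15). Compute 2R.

(12, 22)

tangent at (12, 15): λ = (3·12² + 17)/(2·15) ≡ 5/30. 30⁻¹ ≡ 21 (mod 37), so λ ≡ 5·21 ≡ 31.
  x = λ² - 12 - 12 = 961 - 24 ≡ 12; y = λ·(12 - 12) - 15 ≡ 22. → (12, 22)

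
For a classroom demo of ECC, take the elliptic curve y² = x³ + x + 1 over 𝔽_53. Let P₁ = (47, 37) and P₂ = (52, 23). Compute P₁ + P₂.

(47, 37) + (52, 23). λ = (23 - 37)/(52 - 47) ≡ 39/5 mod 53. 5⁻¹ ≡ 32 (mod 53), so λ ≡ 29.
  x = λ² - 47 - 52 = 841 - 99 ≡ 0; y = λ·(47 - 0) - 37 ≡ 1. → (0, 1)

(0, 1)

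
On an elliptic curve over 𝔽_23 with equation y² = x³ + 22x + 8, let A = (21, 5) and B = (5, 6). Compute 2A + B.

(22, 13)

First 2A:
Repeated addition: build up to 2A.
2A: tangent at (21, 5): λ = (3·21² + 22)/(2·5) ≡ 11/10. 10⁻¹ ≡ 7 (mod 23), so λ ≡ 11·7 ≡ 8.
  x = λ² - 21 - 21 = 64 - 42 ≡ 22; y = λ·(21 - 22) - 5 ≡ 10. → (22, 10)
2A = (22, 10).
Finally 2A + B:
(22, 10) + (5, 6). λ = (6 - 10)/(5 - 22) ≡ 19/6 mod 23. 6⁻¹ ≡ 4 (mod 23), so λ ≡ 7.
  x = λ² - 22 - 5 = 49 - 27 ≡ 22; y = λ·(22 - 22) - 10 ≡ 13. → (22, 13)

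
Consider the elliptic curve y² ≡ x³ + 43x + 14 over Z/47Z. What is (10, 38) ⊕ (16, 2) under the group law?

(10, 38) + (16, 2). λ = (2 - 38)/(16 - 10) ≡ 11/6 mod 47. 6⁻¹ ≡ 8 (mod 47), so λ ≡ 41.
  x = λ² - 10 - 16 = 1681 - 26 ≡ 10; y = λ·(10 - 10) - 38 ≡ 9. → (10, 9)

(10, 9)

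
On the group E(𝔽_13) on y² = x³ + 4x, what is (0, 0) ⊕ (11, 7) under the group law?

(0, 0) + (11, 7). λ = (7 - 0)/(11 - 0) ≡ 7/11 mod 13. 11⁻¹ ≡ 6 (mod 13) since 11·6 = 66 ≡ 1, so λ ≡ 3.
  x = λ² - 0 - 11 = 9 - 11 ≡ 11; y = λ·(0 - 11) - 0 ≡ 6. → (11, 6)

(11, 6)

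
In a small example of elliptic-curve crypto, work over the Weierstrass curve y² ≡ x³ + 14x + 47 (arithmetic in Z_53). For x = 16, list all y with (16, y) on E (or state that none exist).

none

x³ + 14x + 47 = 4367 ≡ 21 (mod 53).
21 is a non-residue mod 53; no y exists.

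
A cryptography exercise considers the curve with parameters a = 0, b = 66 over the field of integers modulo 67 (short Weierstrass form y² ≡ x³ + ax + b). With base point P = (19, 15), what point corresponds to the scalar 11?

Repeated addition: build up to 11P.
2P: tangent at (19, 15): λ = (3·19² + 0)/(2·15) ≡ 11/30. 30⁻¹ ≡ 38 (mod 67), so λ ≡ 11·38 ≡ 16.
  x = λ² - 19 - 19 = 256 - 38 ≡ 17; y = λ·(19 - 17) - 15 ≡ 17. → (17, 17)
3P: (17, 17) + (19, 15). λ = (15 - 17)/(19 - 17) ≡ 65/2 mod 67. 2⁻¹ ≡ 34 (mod 67), so λ ≡ 66.
  x = λ² - 17 - 19 = 4356 - 36 ≡ 32; y = λ·(17 - 32) - 17 ≡ 65. → (32, 65)
4P: (32, 65) + (19, 15). λ = (15 - 65)/(19 - 32) ≡ 17/54 mod 67. 54⁻¹ ≡ 36 (mod 67) since 54·36 = 1944 ≡ 1, so λ ≡ 9.
  x = λ² - 32 - 19 = 81 - 51 ≡ 30; y = λ·(32 - 30) - 65 ≡ 20. → (30, 20)
5P: (30, 20) + (19, 15). λ = (15 - 20)/(19 - 30) ≡ 62/56 mod 67. 56⁻¹ ≡ 6 (mod 67), so λ ≡ 37.
  x = λ² - 30 - 19 = 1369 - 49 ≡ 47; y = λ·(30 - 47) - 20 ≡ 21. → (47, 21)
6P: (47, 21) + (19, 15). λ = (15 - 21)/(19 - 47) ≡ 61/39 mod 67. 39⁻¹ ≡ 55 (mod 67) since 39·55 = 2145 ≡ 1, so λ ≡ 5.
  x = λ² - 47 - 19 = 25 - 66 ≡ 26; y = λ·(47 - 26) - 21 ≡ 17. → (26, 17)
7P: (26, 17) + (19, 15). λ = (15 - 17)/(19 - 26) ≡ 65/60 mod 67. 60⁻¹ ≡ 19 (mod 67) since 60·19 = 1140 ≡ 1, so λ ≡ 29.
  x = λ² - 26 - 19 = 841 - 45 ≡ 59; y = λ·(26 - 59) - 17 ≡ 31. → (59, 31)
8P: (59, 31) + (19, 15). λ = (15 - 31)/(19 - 59) ≡ 51/27 mod 67. 27⁻¹ ≡ 5 (mod 67) since 27·5 = 135 ≡ 1, so λ ≡ 54.
  x = λ² - 59 - 19 = 2916 - 78 ≡ 24; y = λ·(59 - 24) - 31 ≡ 50. → (24, 50)
9P: (24, 50) + (19, 15). λ = (15 - 50)/(19 - 24) ≡ 32/62 mod 67. 62⁻¹ ≡ 40 (mod 67) since 62·40 = 2480 ≡ 1, so λ ≡ 7.
  x = λ² - 24 - 19 = 49 - 43 ≡ 6; y = λ·(24 - 6) - 50 ≡ 9. → (6, 9)
10P: (6, 9) + (19, 15). λ = (15 - 9)/(19 - 6) ≡ 6/13 mod 67. 13⁻¹ ≡ 31 (mod 67) since 13·31 = 403 ≡ 1, so λ ≡ 52.
  x = λ² - 6 - 19 = 2704 - 25 ≡ 66; y = λ·(6 - 66) - 9 ≡ 20. → (66, 20)
11P: (66, 20) + (19, 15). λ = (15 - 20)/(19 - 66) ≡ 62/20 mod 67. 20⁻¹ ≡ 57 (mod 67), so λ ≡ 50.
  x = λ² - 66 - 19 = 2500 - 85 ≡ 3; y = λ·(66 - 3) - 20 ≡ 48. → (3, 48)

(3, 48)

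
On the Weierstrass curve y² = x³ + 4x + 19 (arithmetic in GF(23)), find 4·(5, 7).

(20, 7)

Write G = (5, 7).
Repeated addition: build up to 4G.
2G: tangent at (5, 7): λ = (3·5² + 4)/(2·7) ≡ 10/14. 14⁻¹ ≡ 5 (mod 23), so λ ≡ 10·5 ≡ 4.
  x = λ² - 5 - 5 = 16 - 10 ≡ 6; y = λ·(5 - 6) - 7 ≡ 12. → (6, 12)
3G: (6, 12) + (5, 7). λ = (7 - 12)/(5 - 6) ≡ 18/22 mod 23. 22⁻¹ ≡ 22 (mod 23) since 22·22 = 484 ≡ 1, so λ ≡ 5.
  x = λ² - 6 - 5 = 25 - 11 ≡ 14; y = λ·(6 - 14) - 12 ≡ 17. → (14, 17)
4G: (14, 17) + (5, 7). λ = (7 - 17)/(5 - 14) ≡ 13/14 mod 23. 14⁻¹ ≡ 5 (mod 23), so λ ≡ 19.
  x = λ² - 14 - 5 = 361 - 19 ≡ 20; y = λ·(14 - 20) - 17 ≡ 7. → (20, 7)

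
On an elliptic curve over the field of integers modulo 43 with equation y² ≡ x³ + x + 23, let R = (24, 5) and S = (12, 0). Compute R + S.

(23, 42)

(24, 5) + (12, 0). λ = (0 - 5)/(12 - 24) ≡ 38/31 mod 43. 31⁻¹ ≡ 25 (mod 43), so λ ≡ 4.
  x = λ² - 24 - 12 = 16 - 36 ≡ 23; y = λ·(24 - 23) - 5 ≡ 42. → (23, 42)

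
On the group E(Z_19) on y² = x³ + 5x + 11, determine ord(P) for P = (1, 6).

2P: tangent at (1, 6): λ = (3·1² + 5)/(2·6) ≡ 8/12. 12⁻¹ ≡ 8 (mod 19) since 12·8 = 96 ≡ 1, so λ ≡ 8·8 ≡ 7.
  x = λ² - 1 - 1 = 49 - 2 ≡ 9; y = λ·(1 - 9) - 6 ≡ 14. → (9, 14)
3P: (9, 14) + (1, 6). λ = (6 - 14)/(1 - 9) ≡ 11/11 mod 19. 11⁻¹ ≡ 7 (mod 19), so λ ≡ 1.
  x = λ² - 9 - 1 = 1 - 10 ≡ 10; y = λ·(9 - 10) - 14 ≡ 4. → (10, 4)
4P: (10, 4) + (1, 6). λ = (6 - 4)/(1 - 10) ≡ 2/10 mod 19. 10⁻¹ ≡ 2 (mod 19) since 10·2 = 20 ≡ 1, so λ ≡ 4.
  x = λ² - 10 - 1 = 16 - 11 ≡ 5; y = λ·(10 - 5) - 4 ≡ 16. → (5, 16)
5P: (5, 16) + (1, 6). λ = (6 - 16)/(1 - 5) ≡ 9/15 mod 19. 15⁻¹ ≡ 14 (mod 19) since 15·14 = 210 ≡ 1, so λ ≡ 12.
  x = λ² - 5 - 1 = 144 - 6 ≡ 5; y = λ·(5 - 5) - 16 ≡ 3. → (5, 3)
6P: (5, 3) + (1, 6). λ = (6 - 3)/(1 - 5) ≡ 3/15 mod 19. 15⁻¹ ≡ 14 (mod 19), so λ ≡ 4.
  x = λ² - 5 - 1 = 16 - 6 ≡ 10; y = λ·(5 - 10) - 3 ≡ 15. → (10, 15)
7P: (10, 15) + (1, 6). λ = (6 - 15)/(1 - 10) ≡ 10/10 mod 19. 10⁻¹ ≡ 2 (mod 19) since 10·2 = 20 ≡ 1, so λ ≡ 1.
  x = λ² - 10 - 1 = 1 - 11 ≡ 9; y = λ·(10 - 9) - 15 ≡ 5. → (9, 5)
8P: (9, 5) + (1, 6). λ = (6 - 5)/(1 - 9) ≡ 1/11 mod 19. 11⁻¹ ≡ 7 (mod 19) since 11·7 = 77 ≡ 1, so λ ≡ 7.
  x = λ² - 9 - 1 = 49 - 10 ≡ 1; y = λ·(9 - 1) - 5 ≡ 13. → (1, 13)
9P: (1, 13) + (1, 6): same x and y₁ ≡ -y₂, so the sum is 𝒪.
9P = 𝒪, so the order is 9.

9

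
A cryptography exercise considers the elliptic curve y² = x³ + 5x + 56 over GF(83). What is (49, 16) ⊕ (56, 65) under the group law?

(49, 16) + (56, 65). λ = (65 - 16)/(56 - 49) ≡ 49/7 mod 83. 7⁻¹ ≡ 12 (mod 83) since 7·12 = 84 ≡ 1, so λ ≡ 7.
  x = λ² - 49 - 56 = 49 - 105 ≡ 27; y = λ·(49 - 27) - 16 ≡ 55. → (27, 55)

(27, 55)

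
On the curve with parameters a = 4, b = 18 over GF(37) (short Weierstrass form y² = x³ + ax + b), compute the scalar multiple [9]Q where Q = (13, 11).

(8, 9)

Repeated addition: build up to 9Q.
2Q: tangent at (13, 11): λ = (3·13² + 4)/(2·11) ≡ 30/22. 22⁻¹ ≡ 32 (mod 37), so λ ≡ 30·32 ≡ 35.
  x = λ² - 13 - 13 = 1225 - 26 ≡ 15; y = λ·(13 - 15) - 11 ≡ 30. → (15, 30)
3Q: (15, 30) + (13, 11). λ = (11 - 30)/(13 - 15) ≡ 18/35 mod 37. 35⁻¹ ≡ 18 (mod 37) since 35·18 = 630 ≡ 1, so λ ≡ 28.
  x = λ² - 15 - 13 = 784 - 28 ≡ 16; y = λ·(15 - 16) - 30 ≡ 16. → (16, 16)
4Q: (16, 16) + (13, 11). λ = (11 - 16)/(13 - 16) ≡ 32/34 mod 37. 34⁻¹ ≡ 12 (mod 37), so λ ≡ 14.
  x = λ² - 16 - 13 = 196 - 29 ≡ 19; y = λ·(16 - 19) - 16 ≡ 16. → (19, 16)
5Q: (19, 16) + (13, 11). λ = (11 - 16)/(13 - 19) ≡ 32/31 mod 37. 31⁻¹ ≡ 6 (mod 37) since 31·6 = 186 ≡ 1, so λ ≡ 7.
  x = λ² - 19 - 13 = 49 - 32 ≡ 17; y = λ·(19 - 17) - 16 ≡ 35. → (17, 35)
6Q: (17, 35) + (13, 11). λ = (11 - 35)/(13 - 17) ≡ 13/33 mod 37. 33⁻¹ ≡ 9 (mod 37) since 33·9 = 297 ≡ 1, so λ ≡ 6.
  x = λ² - 17 - 13 = 36 - 30 ≡ 6; y = λ·(17 - 6) - 35 ≡ 31. → (6, 31)
7Q: (6, 31) + (13, 11). λ = (11 - 31)/(13 - 6) ≡ 17/7 mod 37. 7⁻¹ ≡ 16 (mod 37), so λ ≡ 13.
  x = λ² - 6 - 13 = 169 - 19 ≡ 2; y = λ·(6 - 2) - 31 ≡ 21. → (2, 21)
8Q: (2, 21) + (13, 11). λ = (11 - 21)/(13 - 2) ≡ 27/11 mod 37. 11⁻¹ ≡ 27 (mod 37), so λ ≡ 26.
  x = λ² - 2 - 13 = 676 - 15 ≡ 32; y = λ·(2 - 32) - 21 ≡ 13. → (32, 13)
9Q: (32, 13) + (13, 11). λ = (11 - 13)/(13 - 32) ≡ 35/18 mod 37. 18⁻¹ ≡ 35 (mod 37) since 18·35 = 630 ≡ 1, so λ ≡ 4.
  x = λ² - 32 - 13 = 16 - 45 ≡ 8; y = λ·(32 - 8) - 13 ≡ 9. → (8, 9)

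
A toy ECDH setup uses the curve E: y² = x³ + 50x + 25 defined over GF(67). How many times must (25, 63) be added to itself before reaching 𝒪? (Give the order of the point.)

9

2P: tangent at (25, 63): λ = (3·25² + 50)/(2·63) ≡ 49/59. 59⁻¹ ≡ 25 (mod 67) since 59·25 = 1475 ≡ 1, so λ ≡ 49·25 ≡ 19.
  x = λ² - 25 - 25 = 361 - 50 ≡ 43; y = λ·(25 - 43) - 63 ≡ 64. → (43, 64)
3P: (43, 64) + (25, 63). λ = (63 - 64)/(25 - 43) ≡ 66/49 mod 67. 49⁻¹ ≡ 26 (mod 67) since 49·26 = 1274 ≡ 1, so λ ≡ 41.
  x = λ² - 43 - 25 = 1681 - 68 ≡ 5; y = λ·(43 - 5) - 64 ≡ 20. → (5, 20)
4P: (5, 20) + (25, 63). λ = (63 - 20)/(25 - 5) ≡ 43/20 mod 67. 20⁻¹ ≡ 57 (mod 67) since 20·57 = 1140 ≡ 1, so λ ≡ 39.
  x = λ² - 5 - 25 = 1521 - 30 ≡ 17; y = λ·(5 - 17) - 20 ≡ 48. → (17, 48)
5P: (17, 48) + (25, 63). λ = (63 - 48)/(25 - 17) ≡ 15/8 mod 67. 8⁻¹ ≡ 42 (mod 67), so λ ≡ 27.
  x = λ² - 17 - 25 = 729 - 42 ≡ 17; y = λ·(17 - 17) - 48 ≡ 19. → (17, 19)
6P: (17, 19) + (25, 63). λ = (63 - 19)/(25 - 17) ≡ 44/8 mod 67. 8⁻¹ ≡ 42 (mod 67), so λ ≡ 39.
  x = λ² - 17 - 25 = 1521 - 42 ≡ 5; y = λ·(17 - 5) - 19 ≡ 47. → (5, 47)
7P: (5, 47) + (25, 63). λ = (63 - 47)/(25 - 5) ≡ 16/20 mod 67. 20⁻¹ ≡ 57 (mod 67), so λ ≡ 41.
  x = λ² - 5 - 25 = 1681 - 30 ≡ 43; y = λ·(5 - 43) - 47 ≡ 3. → (43, 3)
8P: (43, 3) + (25, 63). λ = (63 - 3)/(25 - 43) ≡ 60/49 mod 67. 49⁻¹ ≡ 26 (mod 67) since 49·26 = 1274 ≡ 1, so λ ≡ 19.
  x = λ² - 43 - 25 = 361 - 68 ≡ 25; y = λ·(43 - 25) - 3 ≡ 4. → (25, 4)
9P: (25, 4) + (25, 63): same x and y₁ ≡ -y₂, so the sum is 𝒪.
9P = 𝒪, so the order is 9.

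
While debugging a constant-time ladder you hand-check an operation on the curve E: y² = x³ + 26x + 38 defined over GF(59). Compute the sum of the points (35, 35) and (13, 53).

(35, 35) + (13, 53). λ = (53 - 35)/(13 - 35) ≡ 18/37 mod 59. 37⁻¹ ≡ 8 (mod 59) since 37·8 = 296 ≡ 1, so λ ≡ 26.
  x = λ² - 35 - 13 = 676 - 48 ≡ 38; y = λ·(35 - 38) - 35 ≡ 5. → (38, 5)

(38, 5)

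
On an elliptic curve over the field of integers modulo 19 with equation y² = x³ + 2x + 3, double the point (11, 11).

tangent at (11, 11): λ = (3·11² + 2)/(2·11) ≡ 4/3. 3⁻¹ ≡ 13 (mod 19), so λ ≡ 4·13 ≡ 14.
  x = λ² - 11 - 11 = 196 - 22 ≡ 3; y = λ·(11 - 3) - 11 ≡ 6. → (3, 6)

(3, 6)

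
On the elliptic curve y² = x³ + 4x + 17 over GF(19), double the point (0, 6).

(17, 1)

tangent at (0, 6): λ = (3·0² + 4)/(2·6) ≡ 4/12. 12⁻¹ ≡ 8 (mod 19), so λ ≡ 4·8 ≡ 13.
  x = λ² - 0 - 0 = 169 - 0 ≡ 17; y = λ·(0 - 17) - 6 ≡ 1. → (17, 1)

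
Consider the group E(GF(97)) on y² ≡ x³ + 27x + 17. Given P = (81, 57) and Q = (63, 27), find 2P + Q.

(53, 13)

First 2P:
Repeated addition: build up to 2P.
2P: tangent at (81, 57): λ = (3·81² + 27)/(2·57) ≡ 19/17. 17⁻¹ ≡ 40 (mod 97), so λ ≡ 19·40 ≡ 81.
  x = λ² - 81 - 81 = 6561 - 162 ≡ 94; y = λ·(81 - 94) - 57 ≡ 54. → (94, 54)
2P = (94, 54).
Finally 2P + Q:
(94, 54) + (63, 27). λ = (27 - 54)/(63 - 94) ≡ 70/66 mod 97. 66⁻¹ ≡ 25 (mod 97), so λ ≡ 4.
  x = λ² - 94 - 63 = 16 - 157 ≡ 53; y = λ·(94 - 53) - 54 ≡ 13. → (53, 13)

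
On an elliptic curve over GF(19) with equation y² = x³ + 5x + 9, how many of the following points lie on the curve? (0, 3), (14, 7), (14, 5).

2

(0, 3): 3² ≡ 9, rhs ≡ 9 → on.
(14, 7): 7² ≡ 11, rhs ≡ 11 → on.
(14, 5): 5² ≡ 6, rhs ≡ 11 → off.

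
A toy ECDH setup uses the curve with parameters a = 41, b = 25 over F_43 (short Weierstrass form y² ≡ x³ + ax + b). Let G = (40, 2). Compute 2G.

tangent at (40, 2): λ = (3·40² + 41)/(2·2) ≡ 25/4. 4⁻¹ ≡ 11 (mod 43), so λ ≡ 25·11 ≡ 17.
  x = λ² - 40 - 40 = 289 - 80 ≡ 37; y = λ·(40 - 37) - 2 ≡ 6. → (37, 6)

(37, 6)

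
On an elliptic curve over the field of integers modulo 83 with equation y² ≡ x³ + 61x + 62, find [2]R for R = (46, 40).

(27, 12)

tangent at (46, 40): λ = (3·46² + 61)/(2·40) ≡ 18/80. 80⁻¹ ≡ 55 (mod 83), so λ ≡ 18·55 ≡ 77.
  x = λ² - 46 - 46 = 5929 - 92 ≡ 27; y = λ·(46 - 27) - 40 ≡ 12. → (27, 12)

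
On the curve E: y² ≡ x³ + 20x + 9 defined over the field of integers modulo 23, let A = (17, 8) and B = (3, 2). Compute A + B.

(6, 0)

(17, 8) + (3, 2). λ = (2 - 8)/(3 - 17) ≡ 17/9 mod 23. 9⁻¹ ≡ 18 (mod 23) since 9·18 = 162 ≡ 1, so λ ≡ 7.
  x = λ² - 17 - 3 = 49 - 20 ≡ 6; y = λ·(17 - 6) - 8 ≡ 0. → (6, 0)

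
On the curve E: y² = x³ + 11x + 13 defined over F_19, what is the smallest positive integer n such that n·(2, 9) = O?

11

2P: tangent at (2, 9): λ = (3·2² + 11)/(2·9) ≡ 4/18. 18⁻¹ ≡ 18 (mod 19), so λ ≡ 4·18 ≡ 15.
  x = λ² - 2 - 2 = 225 - 4 ≡ 12; y = λ·(2 - 12) - 9 ≡ 12. → (12, 12)
3P: (12, 12) + (2, 9). λ = (9 - 12)/(2 - 12) ≡ 16/9 mod 19. 9⁻¹ ≡ 17 (mod 19) since 9·17 = 153 ≡ 1, so λ ≡ 6.
  x = λ² - 12 - 2 = 36 - 14 ≡ 3; y = λ·(12 - 3) - 12 ≡ 4. → (3, 4)
4P: (3, 4) + (2, 9). λ = (9 - 4)/(2 - 3) ≡ 5/18 mod 19. 18⁻¹ ≡ 18 (mod 19) since 18·18 = 324 ≡ 1, so λ ≡ 14.
  x = λ² - 3 - 2 = 196 - 5 ≡ 1; y = λ·(3 - 1) - 4 ≡ 5. → (1, 5)
5P: (1, 5) + (2, 9). λ = (9 - 5)/(2 - 1) ≡ 4/1 mod 19. 1⁻¹ ≡ 1 (mod 19), so λ ≡ 4.
  x = λ² - 1 - 2 = 16 - 3 ≡ 13; y = λ·(1 - 13) - 5 ≡ 4. → (13, 4)
6P: (13, 4) + (2, 9). λ = (9 - 4)/(2 - 13) ≡ 5/8 mod 19. 8⁻¹ ≡ 12 (mod 19), so λ ≡ 3.
  x = λ² - 13 - 2 = 9 - 15 ≡ 13; y = λ·(13 - 13) - 4 ≡ 15. → (13, 15)
7P: (13, 15) + (2, 9). λ = (9 - 15)/(2 - 13) ≡ 13/8 mod 19. 8⁻¹ ≡ 12 (mod 19), so λ ≡ 4.
  x = λ² - 13 - 2 = 16 - 15 ≡ 1; y = λ·(13 - 1) - 15 ≡ 14. → (1, 14)
8P: (1, 14) + (2, 9). λ = (9 - 14)/(2 - 1) ≡ 14/1 mod 19. 1⁻¹ ≡ 1 (mod 19), so λ ≡ 14.
  x = λ² - 1 - 2 = 196 - 3 ≡ 3; y = λ·(1 - 3) - 14 ≡ 15. → (3, 15)
9P: (3, 15) + (2, 9). λ = (9 - 15)/(2 - 3) ≡ 13/18 mod 19. 18⁻¹ ≡ 18 (mod 19), so λ ≡ 6.
  x = λ² - 3 - 2 = 36 - 5 ≡ 12; y = λ·(3 - 12) - 15 ≡ 7. → (12, 7)
10P: (12, 7) + (2, 9). λ = (9 - 7)/(2 - 12) ≡ 2/9 mod 19. 9⁻¹ ≡ 17 (mod 19) since 9·17 = 153 ≡ 1, so λ ≡ 15.
  x = λ² - 12 - 2 = 225 - 14 ≡ 2; y = λ·(12 - 2) - 7 ≡ 10. → (2, 10)
11P: (2, 10) + (2, 9): same x and y₁ ≡ -y₂, so the sum is O.
11P = O, so the order is 11.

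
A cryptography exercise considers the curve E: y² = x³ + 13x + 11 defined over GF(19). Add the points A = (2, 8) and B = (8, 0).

(15, 3)

(2, 8) + (8, 0). λ = (0 - 8)/(8 - 2) ≡ 11/6 mod 19. 6⁻¹ ≡ 16 (mod 19), so λ ≡ 5.
  x = λ² - 2 - 8 = 25 - 10 ≡ 15; y = λ·(2 - 15) - 8 ≡ 3. → (15, 3)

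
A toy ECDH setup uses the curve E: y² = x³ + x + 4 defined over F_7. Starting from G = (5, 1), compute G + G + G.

Repeated addition: build up to 3G.
2G: tangent at (5, 1): λ = (3·5² + 1)/(2·1) ≡ 6/2. 2⁻¹ ≡ 4 (mod 7), so λ ≡ 6·4 ≡ 3.
  x = λ² - 5 - 5 = 9 - 10 ≡ 6; y = λ·(5 - 6) - 1 ≡ 3. → (6, 3)
3G: (6, 3) + (5, 1). λ = (1 - 3)/(5 - 6) ≡ 5/6 mod 7. 6⁻¹ ≡ 6 (mod 7) since 6·6 = 36 ≡ 1, so λ ≡ 2.
  x = λ² - 6 - 5 = 4 - 11 ≡ 0; y = λ·(6 - 0) - 3 ≡ 2. → (0, 2)

(0, 2)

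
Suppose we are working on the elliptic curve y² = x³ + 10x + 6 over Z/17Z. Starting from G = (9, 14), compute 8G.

Repeated addition: build up to 8G.
2G: tangent at (9, 14): λ = (3·9² + 10)/(2·14) ≡ 15/11. 11⁻¹ ≡ 14 (mod 17), so λ ≡ 15·14 ≡ 6.
  x = λ² - 9 - 9 = 36 - 18 ≡ 1; y = λ·(9 - 1) - 14 ≡ 0. → (1, 0)
3G: (1, 0) + (9, 14). λ = (14 - 0)/(9 - 1) ≡ 14/8 mod 17. 8⁻¹ ≡ 15 (mod 17) since 8·15 = 120 ≡ 1, so λ ≡ 6.
  x = λ² - 1 - 9 = 36 - 10 ≡ 9; y = λ·(1 - 9) - 0 ≡ 3. → (9, 3)
4G: (9, 3) + (9, 14): same x and y₁ ≡ -y₂, so the sum is the point at infinity.
5G: the point at infinity + (9, 14) = (9, 14) (identity).
6G: tangent at (9, 14): λ = (3·9² + 10)/(2·14) ≡ 15/11. 11⁻¹ ≡ 14 (mod 17) since 11·14 = 154 ≡ 1, so λ ≡ 15·14 ≡ 6.
  x = λ² - 9 - 9 = 36 - 18 ≡ 1; y = λ·(9 - 1) - 14 ≡ 0. → (1, 0)
7G: (1, 0) + (9, 14). λ = (14 - 0)/(9 - 1) ≡ 14/8 mod 17. 8⁻¹ ≡ 15 (mod 17), so λ ≡ 6.
  x = λ² - 1 - 9 = 36 - 10 ≡ 9; y = λ·(1 - 9) - 0 ≡ 3. → (9, 3)
8G: (9, 3) + (9, 14): same x and y₁ ≡ -y₂, so the sum is the point at infinity.

O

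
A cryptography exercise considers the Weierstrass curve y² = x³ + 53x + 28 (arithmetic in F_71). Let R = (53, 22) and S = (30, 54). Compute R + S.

(20, 0)

(53, 22) + (30, 54). λ = (54 - 22)/(30 - 53) ≡ 32/48 mod 71. 48⁻¹ ≡ 37 (mod 71), so λ ≡ 48.
  x = λ² - 53 - 30 = 2304 - 83 ≡ 20; y = λ·(53 - 20) - 22 ≡ 0. → (20, 0)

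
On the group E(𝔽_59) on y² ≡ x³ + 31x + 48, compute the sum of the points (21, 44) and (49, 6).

(8, 10)

(21, 44) + (49, 6). λ = (6 - 44)/(49 - 21) ≡ 21/28 mod 59. 28⁻¹ ≡ 19 (mod 59), so λ ≡ 45.
  x = λ² - 21 - 49 = 2025 - 70 ≡ 8; y = λ·(21 - 8) - 44 ≡ 10. → (8, 10)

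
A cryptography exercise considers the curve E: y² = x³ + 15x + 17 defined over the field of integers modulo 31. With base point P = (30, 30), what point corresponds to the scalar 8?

Repeated addition: build up to 8P.
2P: tangent at (30, 30): λ = (3·30² + 15)/(2·30) ≡ 18/29. 29⁻¹ ≡ 15 (mod 31), so λ ≡ 18·15 ≡ 22.
  x = λ² - 30 - 30 = 484 - 60 ≡ 21; y = λ·(30 - 21) - 30 ≡ 13. → (21, 13)
3P: (21, 13) + (30, 30). λ = (30 - 13)/(30 - 21) ≡ 17/9 mod 31. 9⁻¹ ≡ 7 (mod 31) since 9·7 = 63 ≡ 1, so λ ≡ 26.
  x = λ² - 21 - 30 = 676 - 51 ≡ 5; y = λ·(21 - 5) - 13 ≡ 0. → (5, 0)
4P: (5, 0) + (30, 30). λ = (30 - 0)/(30 - 5) ≡ 30/25 mod 31. 25⁻¹ ≡ 5 (mod 31), so λ ≡ 26.
  x = λ² - 5 - 30 = 676 - 35 ≡ 21; y = λ·(5 - 21) - 0 ≡ 18. → (21, 18)
5P: (21, 18) + (30, 30). λ = (30 - 18)/(30 - 21) ≡ 12/9 mod 31. 9⁻¹ ≡ 7 (mod 31), so λ ≡ 22.
  x = λ² - 21 - 30 = 484 - 51 ≡ 30; y = λ·(21 - 30) - 18 ≡ 1. → (30, 1)
6P: (30, 1) + (30, 30): same x and y₁ ≡ -y₂, so the sum is O.
7P: O + (30, 30) = (30, 30) (identity).
8P: tangent at (30, 30): λ = (3·30² + 15)/(2·30) ≡ 18/29. 29⁻¹ ≡ 15 (mod 31) since 29·15 = 435 ≡ 1, so λ ≡ 18·15 ≡ 22.
  x = λ² - 30 - 30 = 484 - 60 ≡ 21; y = λ·(30 - 21) - 30 ≡ 13. → (21, 13)

(21, 13)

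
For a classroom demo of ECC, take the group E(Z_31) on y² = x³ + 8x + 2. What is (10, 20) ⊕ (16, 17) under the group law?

(13, 28)

(10, 20) + (16, 17). λ = (17 - 20)/(16 - 10) ≡ 28/6 mod 31. 6⁻¹ ≡ 26 (mod 31), so λ ≡ 15.
  x = λ² - 10 - 16 = 225 - 26 ≡ 13; y = λ·(10 - 13) - 20 ≡ 28. → (13, 28)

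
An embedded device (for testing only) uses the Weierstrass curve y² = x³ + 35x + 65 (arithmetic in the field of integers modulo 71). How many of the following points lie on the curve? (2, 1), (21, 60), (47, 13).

(2, 1): 1² ≡ 1, rhs ≡ 1 → on.
(21, 60): 60² ≡ 50, rhs ≡ 50 → on.
(47, 13): 13² ≡ 27, rhs ≡ 27 → on.

3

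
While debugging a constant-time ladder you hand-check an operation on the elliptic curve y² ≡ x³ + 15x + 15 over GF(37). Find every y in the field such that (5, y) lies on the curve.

x³ + 15x + 15 = 215 ≡ 30 (mod 37).
Square roots of 30 mod 37: 17 and 20 (since 17² = 289 ≡ 30).

17, 20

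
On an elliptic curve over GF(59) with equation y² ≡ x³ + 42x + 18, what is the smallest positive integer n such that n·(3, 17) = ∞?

2P: tangent at (3, 17): λ = (3·3² + 42)/(2·17) ≡ 10/34. 34⁻¹ ≡ 33 (mod 59) since 34·33 = 1122 ≡ 1, so λ ≡ 10·33 ≡ 35.
  x = λ² - 3 - 3 = 1225 - 6 ≡ 39; y = λ·(3 - 39) - 17 ≡ 21. → (39, 21)
3P: (39, 21) + (3, 17). λ = (17 - 21)/(3 - 39) ≡ 55/23 mod 59. 23⁻¹ ≡ 18 (mod 59), so λ ≡ 46.
  x = λ² - 39 - 3 = 2116 - 42 ≡ 9; y = λ·(39 - 9) - 21 ≡ 2. → (9, 2)
4P: (9, 2) + (3, 17). λ = (17 - 2)/(3 - 9) ≡ 15/53 mod 59. 53⁻¹ ≡ 49 (mod 59), so λ ≡ 27.
  x = λ² - 9 - 3 = 729 - 12 ≡ 9; y = λ·(9 - 9) - 2 ≡ 57. → (9, 57)
5P: (9, 57) + (3, 17). λ = (17 - 57)/(3 - 9) ≡ 19/53 mod 59. 53⁻¹ ≡ 49 (mod 59) since 53·49 = 2597 ≡ 1, so λ ≡ 46.
  x = λ² - 9 - 3 = 2116 - 12 ≡ 39; y = λ·(9 - 39) - 57 ≡ 38. → (39, 38)
6P: (39, 38) + (3, 17). λ = (17 - 38)/(3 - 39) ≡ 38/23 mod 59. 23⁻¹ ≡ 18 (mod 59), so λ ≡ 35.
  x = λ² - 39 - 3 = 1225 - 42 ≡ 3; y = λ·(39 - 3) - 38 ≡ 42. → (3, 42)
7P: (3, 42) + (3, 17): same x and y₁ ≡ -y₂, so the sum is ∞.
7P = ∞, so the order is 7.

7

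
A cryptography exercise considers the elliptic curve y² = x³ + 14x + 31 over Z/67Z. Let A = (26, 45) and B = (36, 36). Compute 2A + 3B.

First 2A:
Repeated addition: build up to 2A.
2A: tangent at (26, 45): λ = (3·26² + 14)/(2·45) ≡ 32/23. 23⁻¹ ≡ 35 (mod 67), so λ ≡ 32·35 ≡ 48.
  x = λ² - 26 - 26 = 2304 - 52 ≡ 41; y = λ·(26 - 41) - 45 ≡ 39. → (41, 39)
2A = (41, 39).
Next 3B:
Repeated addition: build up to 3B.
2B: tangent at (36, 36): λ = (3·36² + 14)/(2·36) ≡ 16/5. 5⁻¹ ≡ 27 (mod 67) since 5·27 = 135 ≡ 1, so λ ≡ 16·27 ≡ 30.
  x = λ² - 36 - 36 = 900 - 72 ≡ 24; y = λ·(36 - 24) - 36 ≡ 56. → (24, 56)
3B: (24, 56) + (36, 36). λ = (36 - 56)/(36 - 24) ≡ 47/12 mod 67. 12⁻¹ ≡ 28 (mod 67), so λ ≡ 43.
  x = λ² - 24 - 36 = 1849 - 60 ≡ 47; y = λ·(24 - 47) - 56 ≡ 27. → (47, 27)
3B = (47, 27).
Finally 2A + 3B:
(41, 39) + (47, 27). λ = (27 - 39)/(47 - 41) ≡ 55/6 mod 67. 6⁻¹ ≡ 56 (mod 67) since 6·56 = 336 ≡ 1, so λ ≡ 65.
  x = λ² - 41 - 47 = 4225 - 88 ≡ 50; y = λ·(41 - 50) - 39 ≡ 46. → (50, 46)

(50, 46)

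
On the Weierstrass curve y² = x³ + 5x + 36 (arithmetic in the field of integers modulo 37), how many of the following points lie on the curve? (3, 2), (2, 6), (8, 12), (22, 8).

3

(3, 2): 2² ≡ 4, rhs ≡ 4 → on.
(2, 6): 6² ≡ 36, rhs ≡ 17 → off.
(8, 12): 12² ≡ 33, rhs ≡ 33 → on.
(22, 8): 8² ≡ 27, rhs ≡ 27 → on.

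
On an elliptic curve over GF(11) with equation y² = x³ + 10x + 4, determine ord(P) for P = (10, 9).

5

2P: tangent at (10, 9): λ = (3·10² + 10)/(2·9) ≡ 2/7. 7⁻¹ ≡ 8 (mod 11), so λ ≡ 2·8 ≡ 5.
  x = λ² - 10 - 10 = 25 - 20 ≡ 5; y = λ·(10 - 5) - 9 ≡ 5. → (5, 5)
3P: (5, 5) + (10, 9). λ = (9 - 5)/(10 - 5) ≡ 4/5 mod 11. 5⁻¹ ≡ 9 (mod 11) since 5·9 = 45 ≡ 1, so λ ≡ 3.
  x = λ² - 5 - 10 = 9 - 15 ≡ 5; y = λ·(5 - 5) - 5 ≡ 6. → (5, 6)
4P: (5, 6) + (10, 9). λ = (9 - 6)/(10 - 5) ≡ 3/5 mod 11. 5⁻¹ ≡ 9 (mod 11), so λ ≡ 5.
  x = λ² - 5 - 10 = 25 - 15 ≡ 10; y = λ·(5 - 10) - 6 ≡ 2. → (10, 2)
5P: (10, 2) + (10, 9): same x and y₁ ≡ -y₂, so the sum is O.
5P = O, so the order is 5.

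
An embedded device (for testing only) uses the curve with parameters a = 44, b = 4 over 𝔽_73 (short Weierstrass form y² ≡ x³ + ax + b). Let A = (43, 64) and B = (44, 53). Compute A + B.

(34, 56)

(43, 64) + (44, 53). λ = (53 - 64)/(44 - 43) ≡ 62/1 mod 73. 1⁻¹ ≡ 1 (mod 73) since 1·1 = 1 ≡ 1, so λ ≡ 62.
  x = λ² - 43 - 44 = 3844 - 87 ≡ 34; y = λ·(43 - 34) - 64 ≡ 56. → (34, 56)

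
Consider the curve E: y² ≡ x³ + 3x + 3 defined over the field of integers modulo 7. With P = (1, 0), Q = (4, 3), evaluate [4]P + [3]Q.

(1, 0)

First 4P:
Double-and-add on 4 = (100)₂. Start with P = (1, 0) for the leading 1-bit.
double: (1, 0) + (1, 0): same x and y₁ ≡ -y₂, so the sum is O.
double: O + O = O (identity).
4P = O.
Next 3Q:
Repeated addition: build up to 3Q.
2Q: tangent at (4, 3): λ = (3·4² + 3)/(2·3) ≡ 2/6. 6⁻¹ ≡ 6 (mod 7), so λ ≡ 2·6 ≡ 5.
  x = λ² - 4 - 4 = 25 - 8 ≡ 3; y = λ·(4 - 3) - 3 ≡ 2. → (3, 2)
3Q: (3, 2) + (4, 3). λ = (3 - 2)/(4 - 3) ≡ 1/1 mod 7. 1⁻¹ ≡ 1 (mod 7) since 1·1 = 1 ≡ 1, so λ ≡ 1.
  x = λ² - 3 - 4 = 1 - 7 ≡ 1; y = λ·(3 - 1) - 2 ≡ 0. → (1, 0)
3Q = (1, 0).
Finally 4P + 3Q:
O + (1, 0) = (1, 0) (identity).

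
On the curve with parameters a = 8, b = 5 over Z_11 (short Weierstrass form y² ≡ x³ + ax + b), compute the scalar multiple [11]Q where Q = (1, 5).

Double-and-add on 11 = (1011)₂. Start with Q = (1, 5) for the leading 1-bit.
double: tangent at (1, 5): λ = (3·1² + 8)/(2·5) ≡ 0/10. 10⁻¹ ≡ 10 (mod 11), so λ ≡ 0·10 ≡ 0.
  x = λ² - 1 - 1 = 0 - 2 ≡ 9; y = λ·(1 - 9) - 5 ≡ 6. → (9, 6)
double: tangent at (9, 6): λ = (3·9² + 8)/(2·6) ≡ 9/1. 1⁻¹ ≡ 1 (mod 11) since 1·1 = 1 ≡ 1, so λ ≡ 9·1 ≡ 9.
  x = λ² - 9 - 9 = 81 - 18 ≡ 8; y = λ·(9 - 8) - 6 ≡ 3. → (8, 3)
add Q: (8, 3) + (1, 5). λ = (5 - 3)/(1 - 8) ≡ 2/4 mod 11. 4⁻¹ ≡ 3 (mod 11) since 4·3 = 12 ≡ 1, so λ ≡ 6.
  x = λ² - 8 - 1 = 36 - 9 ≡ 5; y = λ·(8 - 5) - 3 ≡ 4. → (5, 4)
double: tangent at (5, 4): λ = (3·5² + 8)/(2·4) ≡ 6/8. 8⁻¹ ≡ 7 (mod 11), so λ ≡ 6·7 ≡ 9.
  x = λ² - 5 - 5 = 81 - 10 ≡ 5; y = λ·(5 - 5) - 4 ≡ 7. → (5, 7)
add Q: (5, 7) + (1, 5). λ = (5 - 7)/(1 - 5) ≡ 9/7 mod 11. 7⁻¹ ≡ 8 (mod 11), so λ ≡ 6.
  x = λ² - 5 - 1 = 36 - 6 ≡ 8; y = λ·(5 - 8) - 7 ≡ 8. → (8, 8)

(8, 8)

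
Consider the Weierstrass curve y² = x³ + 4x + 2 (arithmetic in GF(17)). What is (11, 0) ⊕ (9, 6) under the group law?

(6, 2)

(11, 0) + (9, 6). λ = (6 - 0)/(9 - 11) ≡ 6/15 mod 17. 15⁻¹ ≡ 8 (mod 17) since 15·8 = 120 ≡ 1, so λ ≡ 14.
  x = λ² - 11 - 9 = 196 - 20 ≡ 6; y = λ·(11 - 6) - 0 ≡ 2. → (6, 2)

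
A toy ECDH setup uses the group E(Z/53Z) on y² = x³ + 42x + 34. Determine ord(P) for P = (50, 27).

3

2P: tangent at (50, 27): λ = (3·50² + 42)/(2·27) ≡ 16/1. 1⁻¹ ≡ 1 (mod 53), so λ ≡ 16·1 ≡ 16.
  x = λ² - 50 - 50 = 256 - 100 ≡ 50; y = λ·(50 - 50) - 27 ≡ 26. → (50, 26)
3P: (50, 26) + (50, 27): same x and y₁ ≡ -y₂, so the sum is ∞.
3P = ∞, so the order is 3.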